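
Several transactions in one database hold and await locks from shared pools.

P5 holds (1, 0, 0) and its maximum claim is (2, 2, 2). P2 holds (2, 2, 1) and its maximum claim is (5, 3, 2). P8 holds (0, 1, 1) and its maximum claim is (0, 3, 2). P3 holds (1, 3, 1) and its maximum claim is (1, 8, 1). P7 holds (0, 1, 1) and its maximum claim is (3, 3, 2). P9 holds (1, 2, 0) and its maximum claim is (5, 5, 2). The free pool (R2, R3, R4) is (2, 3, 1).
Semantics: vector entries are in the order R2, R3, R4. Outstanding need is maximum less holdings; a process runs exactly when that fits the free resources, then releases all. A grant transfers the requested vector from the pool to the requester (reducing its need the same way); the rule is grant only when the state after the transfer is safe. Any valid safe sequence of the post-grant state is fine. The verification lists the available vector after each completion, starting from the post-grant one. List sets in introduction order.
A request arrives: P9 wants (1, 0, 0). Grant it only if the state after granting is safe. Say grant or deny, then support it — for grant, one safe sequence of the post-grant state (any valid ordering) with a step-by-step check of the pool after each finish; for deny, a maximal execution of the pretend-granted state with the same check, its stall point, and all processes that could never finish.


DENY. Granting would leave the state unsafe.
Key observation: after P8, P5 the pool peaks at (2, 4, 2), and each blocked process is short somewhere: P2 on R2; P3 on R3; P7 on R2; P9 on R2.
On the post-grant state, P8, P5 is a maximal run — nothing extends it. Walking it through:
  pool = (1, 3, 1)
  P8: need (0, 2, 1) fits (1, 3, 1); releases (0, 1, 1), pool now (1, 4, 2)
  P5: need (1, 2, 2) fits (1, 4, 2); releases (1, 0, 0), pool now (2, 4, 2)
  blocked: P2 wants (3, 1, 1), pool (2, 4, 2) — not enough R2
  blocked: P3 wants (0, 5, 0), pool (2, 4, 2) — not enough R3
  blocked: P7 wants (3, 2, 1), pool (2, 4, 2) — not enough R2
  blocked: P9 wants (3, 3, 2), pool (2, 4, 2) — not enough R2
Post-grant, the permanently blocked set is P2, P3, P7 and P9.


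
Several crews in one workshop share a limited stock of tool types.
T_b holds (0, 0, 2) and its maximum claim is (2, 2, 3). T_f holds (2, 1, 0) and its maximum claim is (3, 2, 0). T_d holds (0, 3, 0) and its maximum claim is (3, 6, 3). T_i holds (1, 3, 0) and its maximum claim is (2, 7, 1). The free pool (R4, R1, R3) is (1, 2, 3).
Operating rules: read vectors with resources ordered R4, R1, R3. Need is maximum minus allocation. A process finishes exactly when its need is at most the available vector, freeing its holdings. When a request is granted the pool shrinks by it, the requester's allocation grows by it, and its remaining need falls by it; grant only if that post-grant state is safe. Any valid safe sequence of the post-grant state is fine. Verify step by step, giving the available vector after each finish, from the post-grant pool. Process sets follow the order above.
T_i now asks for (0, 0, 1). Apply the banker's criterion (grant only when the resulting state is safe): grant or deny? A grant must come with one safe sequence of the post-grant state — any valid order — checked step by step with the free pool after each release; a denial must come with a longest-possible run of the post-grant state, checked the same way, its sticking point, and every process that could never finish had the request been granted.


GRANT — the state after the grant stays safe, e.g. via T_f, T_b, T_d, T_i.
Key observation: even at the reduced pool (1, 2, 2), T_f fits immediately, so safety survives the grant.
Verifying the post-grant state step by step:
  pool = (1, 2, 2)
  run T_f (needs (1, 1, 0), free (1, 2, 2)); after release of (2, 1, 0) the pool is (3, 3, 2)
  run T_b (needs (2, 2, 1), free (3, 3, 2)); after release of (0, 0, 2) the pool is (3, 3, 4)
  run T_d (needs (3, 3, 3), free (3, 3, 4)); after release of (0, 3, 0) the pool is (3, 6, 4)
  run T_i (needs (1, 4, 0), free (3, 6, 4)); after release of (1, 3, 1) the pool is (4, 9, 5)


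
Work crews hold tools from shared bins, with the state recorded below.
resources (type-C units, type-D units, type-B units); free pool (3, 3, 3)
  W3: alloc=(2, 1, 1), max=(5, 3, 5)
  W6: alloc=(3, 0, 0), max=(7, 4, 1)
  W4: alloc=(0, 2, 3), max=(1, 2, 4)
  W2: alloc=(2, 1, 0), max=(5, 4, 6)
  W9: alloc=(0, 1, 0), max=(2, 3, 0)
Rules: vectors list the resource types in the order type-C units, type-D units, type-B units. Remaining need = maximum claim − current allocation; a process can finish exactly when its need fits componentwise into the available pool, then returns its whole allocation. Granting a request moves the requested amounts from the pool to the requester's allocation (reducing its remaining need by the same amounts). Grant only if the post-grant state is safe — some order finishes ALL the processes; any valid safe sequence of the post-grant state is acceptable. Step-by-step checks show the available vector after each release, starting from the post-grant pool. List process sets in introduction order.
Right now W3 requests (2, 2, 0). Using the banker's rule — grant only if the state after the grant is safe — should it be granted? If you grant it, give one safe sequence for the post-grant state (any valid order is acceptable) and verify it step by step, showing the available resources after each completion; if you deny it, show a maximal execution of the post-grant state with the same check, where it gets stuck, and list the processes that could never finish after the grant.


GRANT — the state after the grant stays safe, e.g. via W4, W3, W9, W6, W2.
Key observation: (1, 1, 3) free after granting still covers W4 first, and each release covers the next.
Verifying the post-grant state step by step:
  pool = (1, 1, 3)
  W4 needs (1, 0, 1) <= (1, 1, 3) -> finishes; pool += (0, 2, 3) = (1, 3, 6)
  W3 needs (1, 0, 4) <= (1, 3, 6) -> finishes; pool += (4, 3, 1) = (5, 6, 7)
  W9 needs (2, 2, 0) <= (5, 6, 7) -> finishes; pool += (0, 1, 0) = (5, 7, 7)
  W6 needs (4, 4, 1) <= (5, 7, 7) -> finishes; pool += (3, 0, 0) = (8, 7, 7)
  W2 needs (3, 3, 6) <= (8, 7, 7) -> finishes; pool += (2, 1, 0) = (10, 8, 7)


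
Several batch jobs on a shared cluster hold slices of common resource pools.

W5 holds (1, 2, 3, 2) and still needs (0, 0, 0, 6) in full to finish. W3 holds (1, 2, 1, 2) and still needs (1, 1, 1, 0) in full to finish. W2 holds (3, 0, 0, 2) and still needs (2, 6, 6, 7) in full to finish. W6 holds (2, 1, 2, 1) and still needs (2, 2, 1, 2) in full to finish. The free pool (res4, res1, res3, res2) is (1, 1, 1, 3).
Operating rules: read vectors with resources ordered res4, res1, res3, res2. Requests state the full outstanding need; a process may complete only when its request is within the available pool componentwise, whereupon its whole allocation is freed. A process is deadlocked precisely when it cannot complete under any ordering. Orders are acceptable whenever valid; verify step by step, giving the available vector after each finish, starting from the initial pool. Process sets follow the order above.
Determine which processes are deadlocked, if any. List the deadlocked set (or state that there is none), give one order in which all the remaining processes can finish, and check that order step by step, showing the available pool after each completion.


The deadlocked set is empty.
Key observation: W3 fits the free pool immediately, and its release cascades until everyone finishes.
A valid finishing order for the others: W3, W6, W5, W2. Verifying each step:
  pool = (1, 1, 1, 3)
  W3 needs (1, 1, 1, 0) <= (1, 1, 1, 3) -> finishes; pool += (1, 2, 1, 2) = (2, 3, 2, 5)
  W6 needs (2, 2, 1, 2) <= (2, 3, 2, 5) -> finishes; pool += (2, 1, 2, 1) = (4, 4, 4, 6)
  W5 needs (0, 0, 0, 6) <= (4, 4, 4, 6) -> finishes; pool += (1, 2, 3, 2) = (5, 6, 7, 8)
  W2 needs (2, 6, 6, 7) <= (5, 6, 7, 8) -> finishes; pool += (3, 0, 0, 2) = (8, 6, 7, 10)


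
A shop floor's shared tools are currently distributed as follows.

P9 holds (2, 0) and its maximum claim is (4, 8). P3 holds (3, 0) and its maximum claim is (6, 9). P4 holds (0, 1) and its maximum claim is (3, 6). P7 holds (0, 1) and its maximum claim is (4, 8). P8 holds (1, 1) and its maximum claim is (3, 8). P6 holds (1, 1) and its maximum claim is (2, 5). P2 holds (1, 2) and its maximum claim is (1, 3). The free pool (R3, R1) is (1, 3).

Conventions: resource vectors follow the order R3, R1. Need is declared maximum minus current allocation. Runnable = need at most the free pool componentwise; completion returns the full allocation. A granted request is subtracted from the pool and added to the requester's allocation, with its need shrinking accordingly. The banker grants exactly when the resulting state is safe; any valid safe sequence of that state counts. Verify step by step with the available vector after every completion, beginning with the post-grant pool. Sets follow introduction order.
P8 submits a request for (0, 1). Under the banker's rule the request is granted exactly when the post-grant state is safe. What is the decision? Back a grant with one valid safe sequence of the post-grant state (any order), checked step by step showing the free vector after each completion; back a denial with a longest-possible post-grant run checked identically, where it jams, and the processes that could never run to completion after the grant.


GRANT. The post-grant state is safe; one safe sequence: P2, P6, P4, P8, P7, P9, P3.
Key observation: post-grant, (1, 2) remains, and an order beginning with P2 completes everyone.
Step-by-step check of the post-grant state:
  pool = (1, 2)
  P2 needs (0, 1) <= (1, 2) -> finishes; pool += (1, 2) = (2, 4)
  P6 needs (1, 4) <= (2, 4) -> finishes; pool += (1, 1) = (3, 5)
  P4 needs (3, 5) <= (3, 5) -> finishes; pool += (0, 1) = (3, 6)
  P8 needs (2, 6) <= (3, 6) -> finishes; pool += (1, 2) = (4, 8)
  P7 needs (4, 7) <= (4, 8) -> finishes; pool += (0, 1) = (4, 9)
  P9 needs (2, 8) <= (4, 9) -> finishes; pool += (2, 0) = (6, 9)
  P3 needs (3, 9) <= (6, 9) -> finishes; pool += (3, 0) = (9, 9)


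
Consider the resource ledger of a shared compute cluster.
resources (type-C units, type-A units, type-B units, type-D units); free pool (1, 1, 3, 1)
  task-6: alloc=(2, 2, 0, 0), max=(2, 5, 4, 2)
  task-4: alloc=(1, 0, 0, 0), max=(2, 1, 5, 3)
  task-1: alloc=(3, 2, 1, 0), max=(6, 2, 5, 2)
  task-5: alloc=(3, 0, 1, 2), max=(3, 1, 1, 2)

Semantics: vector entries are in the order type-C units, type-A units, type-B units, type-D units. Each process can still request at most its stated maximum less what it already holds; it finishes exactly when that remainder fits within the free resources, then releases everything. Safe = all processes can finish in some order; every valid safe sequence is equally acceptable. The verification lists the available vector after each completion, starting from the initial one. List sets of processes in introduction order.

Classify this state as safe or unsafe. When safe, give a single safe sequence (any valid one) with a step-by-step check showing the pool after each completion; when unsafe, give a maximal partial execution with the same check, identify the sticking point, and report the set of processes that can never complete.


The state is SAFE; one workable sequence: task-5, task-1, task-6, task-4.
Key observation: at task-5 the run first touches a limit — (0, 1, 0, 0) against (1, 1, 3, 1), exact on a resource it actually requests.
Step-by-step check:
  pool = (1, 1, 3, 1)
  run task-5 (needs (0, 1, 0, 0), free (1, 1, 3, 1)); after release of (3, 0, 1, 2) the pool is (4, 1, 4, 3)
  run task-1 (needs (3, 0, 4, 2), free (4, 1, 4, 3)); after release of (3, 2, 1, 0) the pool is (7, 3, 5, 3)
  run task-6 (needs (0, 3, 4, 2), free (7, 3, 5, 3)); after release of (2, 2, 0, 0) the pool is (9, 5, 5, 3)
  run task-4 (needs (1, 1, 5, 3), free (9, 5, 5, 3)); after release of (1, 0, 0, 0) the pool is (10, 5, 5, 3)


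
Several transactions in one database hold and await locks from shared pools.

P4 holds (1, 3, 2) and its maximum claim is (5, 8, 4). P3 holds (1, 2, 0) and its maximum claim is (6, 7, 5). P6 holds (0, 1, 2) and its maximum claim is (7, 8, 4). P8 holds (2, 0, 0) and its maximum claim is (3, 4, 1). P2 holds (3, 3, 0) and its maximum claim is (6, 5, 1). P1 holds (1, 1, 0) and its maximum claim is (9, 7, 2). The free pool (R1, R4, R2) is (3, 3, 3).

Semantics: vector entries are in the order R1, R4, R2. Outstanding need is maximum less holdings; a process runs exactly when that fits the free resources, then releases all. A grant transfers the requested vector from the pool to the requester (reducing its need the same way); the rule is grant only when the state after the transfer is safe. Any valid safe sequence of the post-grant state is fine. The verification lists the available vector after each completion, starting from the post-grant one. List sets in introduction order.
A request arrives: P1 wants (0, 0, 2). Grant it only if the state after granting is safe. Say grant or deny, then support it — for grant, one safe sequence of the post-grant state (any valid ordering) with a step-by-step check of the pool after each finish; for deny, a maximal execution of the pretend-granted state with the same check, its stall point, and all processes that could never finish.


GRANT: granting preserves safety; a valid post-grant sequence is P2, P8, P1, P4, P6, P3.
Key observation: the grant leaves (3, 3, 1) free — enough for P2, whose release restarts the cascade.
Step-by-step check of the post-grant state:
  pool = (3, 3, 1)
  P2 needs (3, 2, 1) <= (3, 3, 1) -> finishes; pool += (3, 3, 0) = (6, 6, 1)
  P8 needs (1, 4, 1) <= (6, 6, 1) -> finishes; pool += (2, 0, 0) = (8, 6, 1)
  P1 needs (8, 6, 0) <= (8, 6, 1) -> finishes; pool += (1, 1, 2) = (9, 7, 3)
  P4 needs (4, 5, 2) <= (9, 7, 3) -> finishes; pool += (1, 3, 2) = (10, 10, 5)
  P6 needs (7, 7, 2) <= (10, 10, 5) -> finishes; pool += (0, 1, 2) = (10, 11, 7)
  P3 needs (5, 5, 5) <= (10, 11, 7) -> finishes; pool += (1, 2, 0) = (11, 13, 7)


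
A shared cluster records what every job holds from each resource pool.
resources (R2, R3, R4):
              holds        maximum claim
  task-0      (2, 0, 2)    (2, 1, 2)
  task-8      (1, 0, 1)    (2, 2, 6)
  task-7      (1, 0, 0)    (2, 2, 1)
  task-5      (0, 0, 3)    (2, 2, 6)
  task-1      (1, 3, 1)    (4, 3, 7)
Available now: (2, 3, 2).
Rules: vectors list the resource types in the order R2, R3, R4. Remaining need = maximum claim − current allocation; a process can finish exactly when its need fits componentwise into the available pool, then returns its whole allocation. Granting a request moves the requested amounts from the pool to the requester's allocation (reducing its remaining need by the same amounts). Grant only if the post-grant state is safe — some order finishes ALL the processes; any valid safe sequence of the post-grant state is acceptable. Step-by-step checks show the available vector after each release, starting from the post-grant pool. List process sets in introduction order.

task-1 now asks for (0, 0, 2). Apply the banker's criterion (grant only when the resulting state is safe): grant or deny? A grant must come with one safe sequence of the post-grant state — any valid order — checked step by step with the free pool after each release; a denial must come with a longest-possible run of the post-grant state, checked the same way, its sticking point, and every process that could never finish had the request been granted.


DENY — the pretend-granted state is unsafe.
Key observation: task-0, task-7 can finish, but then (5, 3, 2) is all there is, and the blocked group's R4 demands exceed it.
After a pretend grant, a maximal execution: task-0, task-7 — then nothing else fits. Verifying each step:
  pool = (2, 3, 0)
  task-0: need (0, 1, 0) fits (2, 3, 0); releases (2, 0, 2), pool now (4, 3, 2)
  task-7: need (1, 2, 1) fits (4, 3, 2); releases (1, 0, 0), pool now (5, 3, 2)
  blocked: task-8 wants (1, 2, 5), pool (5, 3, 2) — not enough R4
  blocked: task-5 wants (2, 2, 3), pool (5, 3, 2) — not enough R4
  blocked: task-1 wants (3, 0, 4), pool (5, 3, 2) — not enough R4
Had the request been granted, task-8, task-5 and task-1 could never finish.


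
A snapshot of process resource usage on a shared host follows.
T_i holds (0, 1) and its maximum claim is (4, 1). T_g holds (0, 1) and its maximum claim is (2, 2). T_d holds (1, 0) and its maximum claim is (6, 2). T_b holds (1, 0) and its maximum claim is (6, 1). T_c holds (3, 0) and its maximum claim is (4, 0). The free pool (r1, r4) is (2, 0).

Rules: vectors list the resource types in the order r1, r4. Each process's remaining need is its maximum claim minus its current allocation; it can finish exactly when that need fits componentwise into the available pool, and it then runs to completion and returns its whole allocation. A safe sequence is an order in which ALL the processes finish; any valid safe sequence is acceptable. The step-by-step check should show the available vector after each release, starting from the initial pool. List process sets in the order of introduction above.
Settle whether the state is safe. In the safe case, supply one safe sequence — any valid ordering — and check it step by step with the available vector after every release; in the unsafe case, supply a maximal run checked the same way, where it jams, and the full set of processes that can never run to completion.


SAFE, for example via the order T_c, T_i, T_b, T_g, T_d.
Key observation: reading the order forward, T_b is the first process whose need (5, 1) meets the free pool (5, 1) exactly on a resource it requests.
Walking it through:
  pool = (2, 0)
  T_c needs (1, 0) <= (2, 0) -> finishes; pool += (3, 0) = (5, 0)
  T_i needs (4, 0) <= (5, 0) -> finishes; pool += (0, 1) = (5, 1)
  T_b needs (5, 1) <= (5, 1) -> finishes; pool += (1, 0) = (6, 1)
  T_g needs (2, 1) <= (6, 1) -> finishes; pool += (0, 1) = (6, 2)
  T_d needs (5, 2) <= (6, 2) -> finishes; pool += (1, 0) = (7, 2)


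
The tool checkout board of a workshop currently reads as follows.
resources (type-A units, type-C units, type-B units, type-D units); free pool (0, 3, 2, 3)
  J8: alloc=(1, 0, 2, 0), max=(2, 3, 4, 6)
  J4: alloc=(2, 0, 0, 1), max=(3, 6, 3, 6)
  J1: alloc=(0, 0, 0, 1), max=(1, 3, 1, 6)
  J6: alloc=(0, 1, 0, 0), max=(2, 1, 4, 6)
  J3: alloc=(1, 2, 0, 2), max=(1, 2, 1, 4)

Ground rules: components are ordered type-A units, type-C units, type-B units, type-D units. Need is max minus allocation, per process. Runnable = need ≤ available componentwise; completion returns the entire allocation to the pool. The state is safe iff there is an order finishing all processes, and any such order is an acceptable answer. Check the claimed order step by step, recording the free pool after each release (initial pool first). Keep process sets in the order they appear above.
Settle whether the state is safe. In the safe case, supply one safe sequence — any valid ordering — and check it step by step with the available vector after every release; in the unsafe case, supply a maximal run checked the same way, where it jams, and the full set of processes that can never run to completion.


SAFE, for example via the order J3, J1, J8, J6, J4.
Key observation: the first exact fit in this order is J1 — it needs (1, 3, 1, 5) with (1, 5, 2, 5) free, meeting a requested resource to the last unit.
Walking it through:
  pool = (0, 3, 2, 3)
  J3: need (0, 0, 1, 2) fits (0, 3, 2, 3); releases (1, 2, 0, 2), pool now (1, 5, 2, 5)
  J1: need (1, 3, 1, 5) fits (1, 5, 2, 5); releases (0, 0, 0, 1), pool now (1, 5, 2, 6)
  J8: need (1, 3, 2, 6) fits (1, 5, 2, 6); releases (1, 0, 2, 0), pool now (2, 5, 4, 6)
  J6: need (2, 0, 4, 6) fits (2, 5, 4, 6); releases (0, 1, 0, 0), pool now (2, 6, 4, 6)
  J4: need (1, 6, 3, 5) fits (2, 6, 4, 6); releases (2, 0, 0, 1), pool now (4, 6, 4, 7)


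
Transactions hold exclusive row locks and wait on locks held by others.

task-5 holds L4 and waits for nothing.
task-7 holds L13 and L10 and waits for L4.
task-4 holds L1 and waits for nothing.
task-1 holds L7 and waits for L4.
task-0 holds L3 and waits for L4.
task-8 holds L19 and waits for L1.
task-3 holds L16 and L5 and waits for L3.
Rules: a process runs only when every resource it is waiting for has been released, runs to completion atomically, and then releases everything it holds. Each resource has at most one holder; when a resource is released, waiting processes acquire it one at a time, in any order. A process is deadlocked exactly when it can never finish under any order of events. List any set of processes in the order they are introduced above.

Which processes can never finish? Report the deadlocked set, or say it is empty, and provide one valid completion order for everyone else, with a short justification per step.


No process is deadlocked.
Key observation: the wait graph is acyclic; completion cascades from the unblocked processes through everyone else.
The rest can finish in the order task-5, task-0, task-3, task-4, task-8, task-7, task-1.
Step-by-step check:
  task-5 waits on nothing -> runs at once and releases L4
  task-0: everything it awaited (L4) is free; runs, freeing L3
  task-3: everything it awaited (L3) is free; runs, freeing L16 and L5
  task-4 waits on nothing -> runs at once and releases L1
  task-8: everything it awaited (L1) is free; runs, freeing L19
  task-7: everything it awaited (L4) is free; runs, freeing L13 and L10
  task-1: everything it awaited (L4) is free; runs, freeing L7


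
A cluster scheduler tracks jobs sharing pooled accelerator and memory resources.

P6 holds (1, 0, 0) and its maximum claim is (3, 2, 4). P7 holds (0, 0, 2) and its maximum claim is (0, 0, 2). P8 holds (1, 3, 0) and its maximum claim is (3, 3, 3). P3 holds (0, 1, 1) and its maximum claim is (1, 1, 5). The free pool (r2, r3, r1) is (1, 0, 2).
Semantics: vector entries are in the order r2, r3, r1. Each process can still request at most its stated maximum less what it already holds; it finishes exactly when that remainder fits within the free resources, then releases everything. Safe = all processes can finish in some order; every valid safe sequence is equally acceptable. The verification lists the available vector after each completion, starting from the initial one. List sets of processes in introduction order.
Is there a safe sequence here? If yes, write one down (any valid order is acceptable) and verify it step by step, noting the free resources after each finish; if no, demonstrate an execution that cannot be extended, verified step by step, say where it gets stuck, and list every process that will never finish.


The state is UNSAFE.
Key observation: the wall is r2: completing P7, P3 brings the pool only to (1, 1, 5), and all the rest need more.
The run P7, P3 cannot be extended any further. Step-by-step check:
  pool = (1, 0, 2)
  run P7 (needs (0, 0, 0), free (1, 0, 2)); after release of (0, 0, 2) the pool is (1, 0, 4)
  run P3 (needs (1, 0, 4), free (1, 0, 4)); after release of (0, 1, 1) the pool is (1, 1, 5)
  blocked: P6 wants (2, 2, 4), pool (1, 1, 5) — not enough r2 and r3
  blocked: P8 wants (2, 0, 3), pool (1, 1, 5) — not enough r2
Never able to finish: P6 and P8.


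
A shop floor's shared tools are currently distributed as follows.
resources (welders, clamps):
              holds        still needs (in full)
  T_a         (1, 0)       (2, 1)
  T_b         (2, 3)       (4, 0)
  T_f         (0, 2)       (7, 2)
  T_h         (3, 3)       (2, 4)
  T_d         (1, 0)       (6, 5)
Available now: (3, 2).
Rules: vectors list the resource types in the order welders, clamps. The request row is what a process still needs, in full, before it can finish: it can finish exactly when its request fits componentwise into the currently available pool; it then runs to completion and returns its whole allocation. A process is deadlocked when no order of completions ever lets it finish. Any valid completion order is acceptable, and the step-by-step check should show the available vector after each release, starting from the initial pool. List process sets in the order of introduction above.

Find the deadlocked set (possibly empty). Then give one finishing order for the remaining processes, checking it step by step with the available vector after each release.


Nothing here is deadlocked.
Key observation: the pool covers T_a at once, and every later process fits after earlier releases.
The rest can finish in the order T_a, T_b, T_h, T_d, T_f. Check, step by step:
  pool = (3, 2)
  run T_a (needs (2, 1), free (3, 2)); after release of (1, 0) the pool is (4, 2)
  run T_b (needs (4, 0), free (4, 2)); after release of (2, 3) the pool is (6, 5)
  run T_h (needs (2, 4), free (6, 5)); after release of (3, 3) the pool is (9, 8)
  run T_d (needs (6, 5), free (9, 8)); after release of (1, 0) the pool is (10, 8)
  run T_f (needs (7, 2), free (10, 8)); after release of (0, 2) the pool is (10, 10)


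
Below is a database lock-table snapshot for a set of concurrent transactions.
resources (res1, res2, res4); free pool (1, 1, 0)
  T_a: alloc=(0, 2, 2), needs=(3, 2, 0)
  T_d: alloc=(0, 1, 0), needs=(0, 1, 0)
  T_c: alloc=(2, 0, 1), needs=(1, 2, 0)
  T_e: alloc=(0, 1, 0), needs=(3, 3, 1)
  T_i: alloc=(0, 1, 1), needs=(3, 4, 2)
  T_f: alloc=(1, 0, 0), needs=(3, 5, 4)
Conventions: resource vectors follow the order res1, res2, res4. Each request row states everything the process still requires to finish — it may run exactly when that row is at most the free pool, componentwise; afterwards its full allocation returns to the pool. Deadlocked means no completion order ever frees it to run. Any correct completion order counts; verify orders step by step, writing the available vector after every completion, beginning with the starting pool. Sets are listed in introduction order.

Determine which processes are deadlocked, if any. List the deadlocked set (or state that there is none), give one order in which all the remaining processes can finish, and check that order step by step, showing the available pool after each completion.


No process is deadlocked.
Key observation: beginning at T_d, releases accumulate fast enough that every process eventually fits.
One completion order for the rest: T_d, T_c, T_a, T_i, T_e, T_f. Walking it through:
  pool = (1, 1, 0)
  T_d needs (0, 1, 0) <= (1, 1, 0) -> finishes; pool += (0, 1, 0) = (1, 2, 0)
  T_c needs (1, 2, 0) <= (1, 2, 0) -> finishes; pool += (2, 0, 1) = (3, 2, 1)
  T_a needs (3, 2, 0) <= (3, 2, 1) -> finishes; pool += (0, 2, 2) = (3, 4, 3)
  T_i needs (3, 4, 2) <= (3, 4, 3) -> finishes; pool += (0, 1, 1) = (3, 5, 4)
  T_e needs (3, 3, 1) <= (3, 5, 4) -> finishes; pool += (0, 1, 0) = (3, 6, 4)
  T_f needs (3, 5, 4) <= (3, 6, 4) -> finishes; pool += (1, 0, 0) = (4, 6, 4)


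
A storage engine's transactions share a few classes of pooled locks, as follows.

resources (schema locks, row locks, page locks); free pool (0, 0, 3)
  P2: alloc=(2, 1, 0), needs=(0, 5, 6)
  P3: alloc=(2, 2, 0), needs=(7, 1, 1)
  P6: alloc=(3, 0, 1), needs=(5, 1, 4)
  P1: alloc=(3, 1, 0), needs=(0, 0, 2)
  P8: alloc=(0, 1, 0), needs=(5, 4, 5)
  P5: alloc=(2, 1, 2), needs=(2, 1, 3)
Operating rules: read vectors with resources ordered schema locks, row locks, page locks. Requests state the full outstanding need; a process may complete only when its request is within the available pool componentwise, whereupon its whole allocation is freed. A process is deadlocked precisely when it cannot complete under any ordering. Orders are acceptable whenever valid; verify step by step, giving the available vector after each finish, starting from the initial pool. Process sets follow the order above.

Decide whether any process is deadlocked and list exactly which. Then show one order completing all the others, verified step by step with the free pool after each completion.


Nothing here is deadlocked.
Key observation: there is always a runnable process — P1 first — so the state unwinds completely.
One completion order for the rest: P1, P5, P6, P3, P8, P2. Step-by-step check:
  pool = (0, 0, 3)
  P1: need (0, 0, 2) fits (0, 0, 3); releases (3, 1, 0), pool now (3, 1, 3)
  P5: need (2, 1, 3) fits (3, 1, 3); releases (2, 1, 2), pool now (5, 2, 5)
  P6: need (5, 1, 4) fits (5, 2, 5); releases (3, 0, 1), pool now (8, 2, 6)
  P3: need (7, 1, 1) fits (8, 2, 6); releases (2, 2, 0), pool now (10, 4, 6)
  P8: need (5, 4, 5) fits (10, 4, 6); releases (0, 1, 0), pool now (10, 5, 6)
  P2: need (0, 5, 6) fits (10, 5, 6); releases (2, 1, 0), pool now (12, 6, 6)


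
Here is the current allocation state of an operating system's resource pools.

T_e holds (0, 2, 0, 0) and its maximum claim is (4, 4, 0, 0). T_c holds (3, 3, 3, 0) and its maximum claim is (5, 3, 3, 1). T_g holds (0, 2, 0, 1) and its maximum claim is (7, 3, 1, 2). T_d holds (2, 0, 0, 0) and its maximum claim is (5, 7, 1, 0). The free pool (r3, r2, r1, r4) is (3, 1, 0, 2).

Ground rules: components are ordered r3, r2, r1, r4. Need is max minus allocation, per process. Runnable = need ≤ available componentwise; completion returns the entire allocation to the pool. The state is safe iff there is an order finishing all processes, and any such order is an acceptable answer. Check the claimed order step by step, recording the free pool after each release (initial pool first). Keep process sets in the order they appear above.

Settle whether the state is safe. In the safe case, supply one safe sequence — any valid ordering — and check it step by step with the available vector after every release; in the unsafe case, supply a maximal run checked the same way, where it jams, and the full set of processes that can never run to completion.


The state is UNSAFE.
Key observation: after T_c, T_e the pool peaks at (6, 6, 3, 2), and each blocked process is short somewhere: T_g on r3; T_d on r2.
A maximal execution: T_c, T_e — then nothing else fits. Verifying each step:
  pool = (3, 1, 0, 2)
  T_c needs (2, 0, 0, 1) <= (3, 1, 0, 2) -> finishes; pool += (3, 3, 3, 0) = (6, 4, 3, 2)
  T_e needs (4, 2, 0, 0) <= (6, 4, 3, 2) -> finishes; pool += (0, 2, 0, 0) = (6, 6, 3, 2)
  T_g cannot run: need (7, 1, 1, 1) vs free (6, 6, 3, 2) (insufficient r3)
  T_d cannot run: need (3, 7, 1, 0) vs free (6, 6, 3, 2) (insufficient r2)
Permanently blocked: T_g and T_d.


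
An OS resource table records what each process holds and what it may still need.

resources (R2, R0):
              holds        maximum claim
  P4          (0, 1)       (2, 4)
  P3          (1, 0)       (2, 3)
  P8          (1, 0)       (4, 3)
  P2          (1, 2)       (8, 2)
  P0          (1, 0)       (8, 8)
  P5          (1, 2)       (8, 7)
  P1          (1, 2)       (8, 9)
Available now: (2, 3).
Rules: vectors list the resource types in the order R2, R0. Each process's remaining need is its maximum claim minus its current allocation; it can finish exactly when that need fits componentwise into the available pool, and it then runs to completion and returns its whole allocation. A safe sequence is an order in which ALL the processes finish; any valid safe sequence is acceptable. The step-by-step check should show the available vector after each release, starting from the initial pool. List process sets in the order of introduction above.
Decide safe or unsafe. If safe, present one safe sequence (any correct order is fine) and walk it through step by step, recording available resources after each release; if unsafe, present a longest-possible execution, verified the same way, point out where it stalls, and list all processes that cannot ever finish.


UNSAFE.
Key observation: once P3, P4, P8 finish, the pool peaks at (4, 4) — and every remaining process still needs more R2 than that.
The run P3, P4, P8 cannot be extended any further. Verifying each step:
  pool = (2, 3)
  run P3 (needs (1, 3), free (2, 3)); after release of (1, 0) the pool is (3, 3)
  run P4 (needs (2, 3), free (3, 3)); after release of (0, 1) the pool is (3, 4)
  run P8 (needs (3, 3), free (3, 4)); after release of (1, 0) the pool is (4, 4)
  P2 still needs (7, 0) but only (4, 4) is free — short on R2
  P0 still needs (7, 8) but only (4, 4) is free — short on R2 and R0
  P5 still needs (7, 5) but only (4, 4) is free — short on R2 and R0
  P1 still needs (7, 7) but only (4, 4) is free — short on R2 and R0
Never able to finish: P2, P0, P5 and P1.


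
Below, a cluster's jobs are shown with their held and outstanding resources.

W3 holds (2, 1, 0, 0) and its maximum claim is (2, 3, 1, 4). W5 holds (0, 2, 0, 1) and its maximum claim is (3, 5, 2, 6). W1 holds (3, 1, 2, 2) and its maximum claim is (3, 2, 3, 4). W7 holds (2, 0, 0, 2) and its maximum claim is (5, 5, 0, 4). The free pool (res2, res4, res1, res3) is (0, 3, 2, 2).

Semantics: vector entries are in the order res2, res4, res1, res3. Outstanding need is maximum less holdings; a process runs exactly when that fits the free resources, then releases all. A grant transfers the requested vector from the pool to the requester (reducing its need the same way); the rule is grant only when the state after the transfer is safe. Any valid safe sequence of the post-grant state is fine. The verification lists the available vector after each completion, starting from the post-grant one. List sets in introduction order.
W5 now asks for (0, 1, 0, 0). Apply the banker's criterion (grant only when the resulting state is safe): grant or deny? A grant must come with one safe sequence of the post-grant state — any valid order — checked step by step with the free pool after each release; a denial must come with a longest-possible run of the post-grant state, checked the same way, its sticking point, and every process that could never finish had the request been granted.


DENY: after the grant no complete ordering would exist.
Key observation: after W1, W3 the pool peaks at (5, 4, 4, 4), and each blocked process is short somewhere: W5 on res3; W7 on res4.
On the post-grant state, W1, W3 is a maximal run — nothing extends it. Verifying each step:
  pool = (0, 2, 2, 2)
  run W1 (needs (0, 1, 1, 2), free (0, 2, 2, 2)); after release of (3, 1, 2, 2) the pool is (3, 3, 4, 4)
  run W3 (needs (0, 2, 1, 4), free (3, 3, 4, 4)); after release of (2, 1, 0, 0) the pool is (5, 4, 4, 4)
  blocked: W5 wants (3, 2, 2, 5), pool (5, 4, 4, 4) — not enough res3
  blocked: W7 wants (3, 5, 0, 2), pool (5, 4, 4, 4) — not enough res4
Had the request been granted, W5 and W7 could never finish.


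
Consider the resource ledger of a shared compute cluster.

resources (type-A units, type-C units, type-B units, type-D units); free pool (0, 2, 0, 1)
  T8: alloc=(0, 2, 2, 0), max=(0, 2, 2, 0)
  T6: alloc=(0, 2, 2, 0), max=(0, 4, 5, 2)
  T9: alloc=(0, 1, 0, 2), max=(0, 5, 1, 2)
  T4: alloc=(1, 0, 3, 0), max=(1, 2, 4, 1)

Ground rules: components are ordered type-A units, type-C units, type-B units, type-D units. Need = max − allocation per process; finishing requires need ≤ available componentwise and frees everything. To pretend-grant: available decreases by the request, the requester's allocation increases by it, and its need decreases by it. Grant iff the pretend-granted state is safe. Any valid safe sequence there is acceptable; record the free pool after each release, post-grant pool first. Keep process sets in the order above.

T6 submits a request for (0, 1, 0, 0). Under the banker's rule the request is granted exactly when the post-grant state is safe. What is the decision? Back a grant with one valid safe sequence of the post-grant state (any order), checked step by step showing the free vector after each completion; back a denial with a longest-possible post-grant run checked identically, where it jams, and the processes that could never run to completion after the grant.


DENY — the pretend-granted state is unsafe.
Key observation: after T8, T4 the pool peaks at (1, 3, 5, 1), and each blocked process is short somewhere: T6 on type-D units; T9 on type-C units.
After a pretend grant, a maximal execution: T8, T4 — then nothing else fits. Walking it through:
  pool = (0, 1, 0, 1)
  run T8 (needs (0, 0, 0, 0), free (0, 1, 0, 1)); after release of (0, 2, 2, 0) the pool is (0, 3, 2, 1)
  run T4 (needs (0, 2, 1, 1), free (0, 3, 2, 1)); after release of (1, 0, 3, 0) the pool is (1, 3, 5, 1)
  blocked: T6 wants (0, 1, 3, 2), pool (1, 3, 5, 1) — not enough type-D units
  blocked: T9 wants (0, 4, 1, 0), pool (1, 3, 5, 1) — not enough type-C units
Processes that could never finish after the grant: T6 and T9.


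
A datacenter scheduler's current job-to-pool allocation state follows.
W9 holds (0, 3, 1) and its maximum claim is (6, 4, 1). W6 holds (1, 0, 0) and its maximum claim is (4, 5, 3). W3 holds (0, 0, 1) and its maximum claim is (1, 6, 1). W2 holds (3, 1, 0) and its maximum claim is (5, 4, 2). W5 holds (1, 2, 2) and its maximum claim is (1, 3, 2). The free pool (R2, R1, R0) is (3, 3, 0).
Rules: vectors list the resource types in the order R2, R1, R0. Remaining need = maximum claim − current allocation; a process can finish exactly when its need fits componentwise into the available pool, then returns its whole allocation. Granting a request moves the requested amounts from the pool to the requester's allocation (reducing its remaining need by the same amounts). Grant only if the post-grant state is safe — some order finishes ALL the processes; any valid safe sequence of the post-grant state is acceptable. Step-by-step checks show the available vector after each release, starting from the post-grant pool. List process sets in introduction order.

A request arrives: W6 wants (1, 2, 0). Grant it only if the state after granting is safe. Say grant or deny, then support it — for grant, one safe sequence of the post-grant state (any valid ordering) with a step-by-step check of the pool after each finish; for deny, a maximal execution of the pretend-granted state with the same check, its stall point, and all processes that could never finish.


GRANT. The post-grant state is safe; one safe sequence: W5, W2, W9, W3, W6.
Key observation: with (2, 1, 0) left after the transfer, W5 can run at once — the state stays safe.
Verifying the post-grant state step by step:
  pool = (2, 1, 0)
  W5: need (0, 1, 0) fits (2, 1, 0); releases (1, 2, 2), pool now (3, 3, 2)
  W2: need (2, 3, 2) fits (3, 3, 2); releases (3, 1, 0), pool now (6, 4, 2)
  W9: need (6, 1, 0) fits (6, 4, 2); releases (0, 3, 1), pool now (6, 7, 3)
  W3: need (1, 6, 0) fits (6, 7, 3); releases (0, 0, 1), pool now (6, 7, 4)
  W6: need (2, 3, 3) fits (6, 7, 4); releases (2, 2, 0), pool now (8, 9, 4)


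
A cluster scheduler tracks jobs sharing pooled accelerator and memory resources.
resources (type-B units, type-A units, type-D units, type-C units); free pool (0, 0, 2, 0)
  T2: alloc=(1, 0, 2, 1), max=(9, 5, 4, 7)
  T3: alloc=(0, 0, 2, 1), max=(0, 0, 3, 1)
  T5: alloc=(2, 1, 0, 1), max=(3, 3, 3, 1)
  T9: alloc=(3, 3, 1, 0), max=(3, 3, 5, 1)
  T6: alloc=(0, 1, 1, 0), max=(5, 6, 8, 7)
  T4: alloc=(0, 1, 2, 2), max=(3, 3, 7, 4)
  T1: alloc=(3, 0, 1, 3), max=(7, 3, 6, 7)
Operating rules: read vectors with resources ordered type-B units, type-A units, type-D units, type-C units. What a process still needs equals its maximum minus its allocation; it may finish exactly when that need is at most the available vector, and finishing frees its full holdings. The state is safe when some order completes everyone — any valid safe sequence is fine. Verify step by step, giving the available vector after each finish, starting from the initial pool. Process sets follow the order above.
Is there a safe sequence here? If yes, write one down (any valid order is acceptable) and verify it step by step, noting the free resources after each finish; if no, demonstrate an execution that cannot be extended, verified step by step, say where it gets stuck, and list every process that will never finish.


SAFE — a valid safe sequence is T3, T9, T5, T4, T1, T6, T2.
Key observation: the first exact fit in this order is T9 — it needs (0, 0, 4, 1) with (0, 0, 4, 1) free, meeting a requested resource to the last unit.
Walking it through:
  pool = (0, 0, 2, 0)
  run T3 (needs (0, 0, 1, 0), free (0, 0, 2, 0)); after release of (0, 0, 2, 1) the pool is (0, 0, 4, 1)
  run T9 (needs (0, 0, 4, 1), free (0, 0, 4, 1)); after release of (3, 3, 1, 0) the pool is (3, 3, 5, 1)
  run T5 (needs (1, 2, 3, 0), free (3, 3, 5, 1)); after release of (2, 1, 0, 1) the pool is (5, 4, 5, 2)
  run T4 (needs (3, 2, 5, 2), free (5, 4, 5, 2)); after release of (0, 1, 2, 2) the pool is (5, 5, 7, 4)
  run T1 (needs (4, 3, 5, 4), free (5, 5, 7, 4)); after release of (3, 0, 1, 3) the pool is (8, 5, 8, 7)
  run T6 (needs (5, 5, 7, 7), free (8, 5, 8, 7)); after release of (0, 1, 1, 0) the pool is (8, 6, 9, 7)
  run T2 (needs (8, 5, 2, 6), free (8, 6, 9, 7)); after release of (1, 0, 2, 1) the pool is (9, 6, 11, 8)
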